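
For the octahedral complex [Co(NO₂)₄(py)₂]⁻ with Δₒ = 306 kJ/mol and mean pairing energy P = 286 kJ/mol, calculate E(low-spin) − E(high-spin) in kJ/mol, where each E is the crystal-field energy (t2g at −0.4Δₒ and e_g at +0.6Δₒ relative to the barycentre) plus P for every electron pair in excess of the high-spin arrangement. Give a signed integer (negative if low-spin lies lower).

Ligand charges: 4×(-1) from NO₂⁻ and 2×(+0) from py sum to -4; with overall charge -1, Co is +3.
Co sits in group 9; removing 3 electrons leaves Co³⁺ with 9 − 3 = 6 d electrons.
In the high-spin limit (t2g^4 e_g^2) the orbital term is -0.4Δₒ = -122 kJ/mol, with no excess pairing.
Low-spin t2g^6 e_g^0 gives -2.4Δₒ = -734 kJ/mol, but forming 2 extra pairs costs 2P = 572 kJ/mol, so E(LS) = -734 + 572 = -162 kJ/mol.
The difference is -162 − (-122) = -40 kJ/mol, so low-spin lies lower.

-40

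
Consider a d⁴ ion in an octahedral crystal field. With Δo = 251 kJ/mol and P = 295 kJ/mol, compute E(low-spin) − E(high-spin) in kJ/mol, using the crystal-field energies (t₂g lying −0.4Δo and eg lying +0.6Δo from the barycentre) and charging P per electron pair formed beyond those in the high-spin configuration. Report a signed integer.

44

In the high-spin limit (t₂g³ eg¹) the orbital term is -0.6Δo = -151 kJ/mol, with no excess pairing.
Low-spin: t₂g⁴ eg⁰, orbital CFSE = -1.6Δo = -402 kJ/mol; plus 1 excess pair × P = +295 kJ/mol; total -107 kJ/mol.
The difference is -107 − (-151) = 44 kJ/mol, so high-spin lies lower.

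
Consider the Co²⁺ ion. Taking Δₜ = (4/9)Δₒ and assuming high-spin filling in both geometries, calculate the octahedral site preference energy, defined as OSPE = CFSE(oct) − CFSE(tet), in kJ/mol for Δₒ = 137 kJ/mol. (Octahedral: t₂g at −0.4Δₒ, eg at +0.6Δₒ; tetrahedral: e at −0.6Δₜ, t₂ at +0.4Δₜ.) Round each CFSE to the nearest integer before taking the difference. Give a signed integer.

-37

Group 9 minus oxidation state +2 gives a d⁷ configuration for Co²⁺.
Octahedral high-spin t₂g⁵ eg²: CFSE = -0.8 × 137 = -110 kJ/mol.
Tetrahedral: e⁴ t₂³, CFSE = 4(−0.6) + 3(+0.4) = -1.2Δₜ = -1.2 × (4/9) × 137 = -73 kJ/mol.
OSPE = -110 − (-73) = -37 kJ/mol.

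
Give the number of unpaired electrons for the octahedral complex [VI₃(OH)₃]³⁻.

2

Ligand charges: 3×(-1) from I⁻ and 3×(-1) from OH⁻ sum to -6; with overall charge -3, V is +3.
Group 5 minus oxidation state +3 gives a d² configuration for V³⁺.
Configuration: t2g^2 e_g^0, giving 2 unpaired electrons.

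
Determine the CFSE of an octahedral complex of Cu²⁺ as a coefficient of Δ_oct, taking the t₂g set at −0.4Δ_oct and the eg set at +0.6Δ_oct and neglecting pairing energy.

Group 11 minus oxidation state +2 gives a d⁹ configuration for Cu²⁺.
For octahedral d⁹ the high- and low-spin configurations coincide.
Configuration: t₂g⁶ eg³.
CFSE = 6(-0.4Δ_oct) + 3(0.6Δ_oct) = -2.4Δ_oct + 1.8Δ_oct = -0.6Δ_oct.

-0.6 Δ_oct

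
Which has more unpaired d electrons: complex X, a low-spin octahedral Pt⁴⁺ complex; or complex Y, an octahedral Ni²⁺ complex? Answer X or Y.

Y

X: Pt is in group 10, so Pt⁴⁺ is d⁶ (10 − 4 = 6); t₂g⁶ eg⁰ → 0 unpaired.
Y: Group 10 minus oxidation state +2 gives a d⁸ configuration for Ni²⁺; t₂g⁶ eg² → 2 unpaired.
So Y has more unpaired electrons.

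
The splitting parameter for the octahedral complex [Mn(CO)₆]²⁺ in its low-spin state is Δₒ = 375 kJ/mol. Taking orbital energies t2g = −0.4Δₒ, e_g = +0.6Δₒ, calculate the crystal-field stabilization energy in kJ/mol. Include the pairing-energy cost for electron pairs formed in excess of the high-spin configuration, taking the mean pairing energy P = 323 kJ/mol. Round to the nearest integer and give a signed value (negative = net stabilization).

-104

CO is neutral, so the +2 overall charge sits on Mn: oxidation state +2.
Mn²⁺: group 7, so d-count = 7 − 2 = 5.
The d⁵ electrons fill as t2g^5 e_g^0.
Orbital CFSE = 5(-0.4) + 0(0.6) = -2.0Δₒ = -2.0 × 375 = -750 kJ/mol.
Pairing penalty: 2 pairs vs 0 in the high-spin reference → 2 extra × P = 646 kJ/mol.
Net CFSE = -750 + 646 = -104 kJ/mol.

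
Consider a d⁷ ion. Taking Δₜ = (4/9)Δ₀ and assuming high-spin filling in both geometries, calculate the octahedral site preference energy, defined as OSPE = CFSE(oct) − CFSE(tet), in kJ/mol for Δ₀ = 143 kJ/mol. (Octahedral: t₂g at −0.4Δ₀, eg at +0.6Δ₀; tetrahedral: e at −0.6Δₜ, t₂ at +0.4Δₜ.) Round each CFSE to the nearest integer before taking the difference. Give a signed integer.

-38

Octahedral high-spin t2g^5 e_g^2: CFSE = -0.8 × 143 = -114 kJ/mol.
Tetrahedral e^4 t2^3 gives -1.2Δₜ = -1.2 × (4/9) × 143 = -76 kJ/mol.
OSPE = CFSE(oct) − CFSE(tet) = -114 − (-76) = -38 kJ/mol.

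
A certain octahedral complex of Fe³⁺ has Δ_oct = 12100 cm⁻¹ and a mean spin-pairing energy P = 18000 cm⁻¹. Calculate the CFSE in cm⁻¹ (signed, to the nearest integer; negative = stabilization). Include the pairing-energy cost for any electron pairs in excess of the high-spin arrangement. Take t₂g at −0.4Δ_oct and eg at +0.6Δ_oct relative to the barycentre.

Fe sits in group 8; removing 3 electrons leaves Fe³⁺ with 8 − 3 = 5 d electrons.
Δ_oct < P, so pairing is avoided: the ground state is high-spin.
Filling d⁵ accordingly: t₂g³ eg².
Orbital CFSE = 0.0Δ_oct = 0.0 × 12100 = 0 cm⁻¹.
High-spin has no excess pairs, so no pairing correction applies.

0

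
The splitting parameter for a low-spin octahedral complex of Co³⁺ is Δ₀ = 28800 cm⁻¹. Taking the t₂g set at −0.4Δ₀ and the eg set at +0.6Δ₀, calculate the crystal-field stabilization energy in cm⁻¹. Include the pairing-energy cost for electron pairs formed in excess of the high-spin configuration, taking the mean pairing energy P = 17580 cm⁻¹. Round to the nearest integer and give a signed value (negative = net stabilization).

-33960

Co is in group 9, so Co³⁺ is d⁶ (9 − 3 = 6).
Configuration: t₂g⁶ eg⁰.
The orbital stabilization is -2.4Δ₀ = -2.4 × 28800 = -69120 cm⁻¹.
High-spin d⁶ would be t₂g⁴ eg² with 1 pair; low-spin has 3, so 2 excess pairs cost +2P = +35160 cm⁻¹.
Combining: -69120 + 35160 = -33960 cm⁻¹.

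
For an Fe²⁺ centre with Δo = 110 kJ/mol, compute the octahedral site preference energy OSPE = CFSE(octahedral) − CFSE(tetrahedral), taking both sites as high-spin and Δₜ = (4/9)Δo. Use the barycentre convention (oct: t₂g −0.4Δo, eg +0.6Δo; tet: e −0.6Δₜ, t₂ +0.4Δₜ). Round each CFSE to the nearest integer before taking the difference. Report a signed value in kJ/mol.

-15

Fe sits in group 8; removing 2 electrons leaves Fe²⁺ with 8 − 2 = 6 d electrons.
Octahedral high-spin t₂g⁴ eg²: CFSE = -0.4 × 110 = -44 kJ/mol.
Tetrahedral e³ t₂³ gives -0.6Δₜ = -0.6 × (4/9) × 110 = -29 kJ/mol.
OSPE = -44 − (-29) = -15 kJ/mol.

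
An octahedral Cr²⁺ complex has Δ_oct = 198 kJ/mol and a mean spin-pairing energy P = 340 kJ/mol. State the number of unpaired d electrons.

4

Group 6 minus oxidation state +2 gives a d⁴ configuration for Cr²⁺.
Here Δ_oct < P (198 < 340), so the high-spin state is favoured.
Filling d⁴ accordingly: t₂g³ eg¹.
Unpaired electrons: 4.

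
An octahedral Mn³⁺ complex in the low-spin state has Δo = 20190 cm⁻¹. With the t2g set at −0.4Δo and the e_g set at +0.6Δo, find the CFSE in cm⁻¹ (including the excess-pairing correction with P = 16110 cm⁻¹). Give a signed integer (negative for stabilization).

Mn³⁺: group 7, so d-count = 7 − 3 = 4.
The d⁴ electrons fill as t2g^4 e_g^0.
CFSE(orbital) = 4×(-0.4Δo) + 0×(0.6Δo) = -1.6Δo; with Δo = 20190 cm⁻¹ that is -32304 cm⁻¹.
High-spin d⁴ would be t2g^3 e_g^1 with 0 pairs; low-spin has 1, so 1 excess pair costs +1P = +16110 cm⁻¹.
Overall CFSE = -32304 + 16110 = -16194 cm⁻¹.

-16194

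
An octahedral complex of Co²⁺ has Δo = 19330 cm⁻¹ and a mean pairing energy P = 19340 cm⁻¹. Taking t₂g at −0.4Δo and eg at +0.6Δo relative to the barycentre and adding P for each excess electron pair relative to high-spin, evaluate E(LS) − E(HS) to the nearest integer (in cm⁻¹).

Group 9 minus oxidation state +2 gives a d⁷ configuration for Co²⁺.
In the high-spin limit (t₂g⁵ eg²) the orbital term is -0.8Δo = -15464 cm⁻¹, with no excess pairing.
Low-spin: t₂g⁶ eg¹, orbital CFSE = -1.8Δo = -34794 cm⁻¹; plus 1 excess pair × P = +19340 cm⁻¹; total -15454 cm⁻¹.
The difference is -15454 − (-15464) = 10 cm⁻¹, so high-spin lies lower.

10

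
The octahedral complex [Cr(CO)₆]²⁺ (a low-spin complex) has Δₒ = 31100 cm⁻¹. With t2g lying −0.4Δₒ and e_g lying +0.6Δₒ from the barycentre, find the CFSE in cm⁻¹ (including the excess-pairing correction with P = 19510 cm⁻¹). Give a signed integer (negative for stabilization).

-30250

CO is neutral, so the +2 overall charge sits on Cr: oxidation state +2.
Group 6 minus oxidation state +2 gives a d⁴ configuration for Cr²⁺.
Electron filling gives t2g^4 e_g^0.
CFSE(orbital) = 4×(-0.4Δₒ) + 0×(0.6Δₒ) = -1.6Δₒ; with Δₒ = 31100 cm⁻¹ that is -49760 cm⁻¹.
High-spin d⁴ would be t2g^3 e_g^1 with 0 pairs; low-spin has 1, so 1 excess pair costs +1P = +19510 cm⁻¹.
Net CFSE = -49760 + 19510 = -30250 cm⁻¹.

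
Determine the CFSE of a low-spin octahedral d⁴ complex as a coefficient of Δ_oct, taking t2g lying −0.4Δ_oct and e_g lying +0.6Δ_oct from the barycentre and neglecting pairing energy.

Configuration: t2g^4 e_g^0.
CFSE = 4(-0.4Δ_oct) + 0(0.6Δ_oct) = -1.6Δ_oct + 0.0Δ_oct = -1.6Δ_oct.

-1.6 Δ_oct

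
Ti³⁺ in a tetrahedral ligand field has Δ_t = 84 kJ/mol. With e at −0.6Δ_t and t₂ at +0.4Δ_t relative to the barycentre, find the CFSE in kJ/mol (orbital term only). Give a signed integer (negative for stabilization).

Ti³⁺: group 4, so d-count = 4 − 3 = 1.
With tetrahedral geometry the complex is necessarily high-spin.
The d¹ electrons fill as e¹ t₂⁰.
CFSE(orbital) = 1×(-0.6Δ_t) + 0×(0.4Δ_t) = -0.6Δ_t; with Δ_t = 84 kJ/mol that is -50 kJ/mol.

-50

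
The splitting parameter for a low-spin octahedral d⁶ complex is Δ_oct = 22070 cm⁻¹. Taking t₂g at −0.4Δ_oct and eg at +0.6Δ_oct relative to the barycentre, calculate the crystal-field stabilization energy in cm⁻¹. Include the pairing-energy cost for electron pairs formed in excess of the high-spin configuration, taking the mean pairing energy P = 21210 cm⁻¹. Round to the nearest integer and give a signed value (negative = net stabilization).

-10548

Configuration: t₂g⁶ eg⁰.
CFSE(orbital) = 6×(-0.4Δ_oct) + 0×(0.6Δ_oct) = -2.4Δ_oct; with Δ_oct = 22070 cm⁻¹ that is -52968 cm⁻¹.
Pairing penalty: 3 pairs vs 1 in the high-spin reference → 2 extra × P = 42420 cm⁻¹.
Overall CFSE = -52968 + 42420 = -10548 cm⁻¹.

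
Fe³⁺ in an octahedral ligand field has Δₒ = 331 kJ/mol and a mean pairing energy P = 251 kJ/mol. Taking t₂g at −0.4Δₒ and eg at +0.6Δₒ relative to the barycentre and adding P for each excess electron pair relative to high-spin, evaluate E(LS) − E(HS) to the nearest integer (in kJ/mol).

-160

Fe sits in group 8; removing 3 electrons leaves Fe³⁺ with 8 − 3 = 5 d electrons.
High-spin: t₂g³ eg², CFSE = 0.0Δₒ = 0 kJ/mol.
Low-spin t₂g⁵ eg⁰ gives -2.0Δₒ = -662 kJ/mol, but forming 2 extra pairs costs 2P = 502 kJ/mol, so E(LS) = -662 + 502 = -160 kJ/mol.
E(LS) − E(HS) = -160 − (0) = -160 kJ/mol.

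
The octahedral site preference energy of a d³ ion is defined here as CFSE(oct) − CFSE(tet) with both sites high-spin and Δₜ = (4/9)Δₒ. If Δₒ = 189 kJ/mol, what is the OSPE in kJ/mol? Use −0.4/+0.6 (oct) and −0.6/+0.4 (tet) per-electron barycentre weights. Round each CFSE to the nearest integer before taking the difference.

-160

Octahedral high-spin t2g^3 e_g^0: CFSE = -1.2 × 189 = -227 kJ/mol.
Tetrahedral: e^2 t2^1, CFSE = 2(−0.6) + 1(+0.4) = -0.8Δₜ = -0.8 × (4/9) × 189 = -67 kJ/mol.
OSPE = CFSE(oct) − CFSE(tet) = -227 − (-67) = -160 kJ/mol.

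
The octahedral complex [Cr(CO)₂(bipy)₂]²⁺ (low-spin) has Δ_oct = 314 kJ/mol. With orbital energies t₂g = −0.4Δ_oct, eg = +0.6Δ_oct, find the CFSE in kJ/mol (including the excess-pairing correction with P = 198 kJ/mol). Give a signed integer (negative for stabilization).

Ligand charges: 2×(+0) from CO and 2×(+0) from bipy sum to +0; with overall charge +2, Cr is +2.
Cr sits in group 6; removing 2 electrons leaves Cr²⁺ with 6 − 2 = 4 d electrons.
Electron filling gives t₂g⁴ eg⁰.
CFSE(orbital) = 4×(-0.4Δ_oct) + 0×(0.6Δ_oct) = -1.6Δ_oct; with Δ_oct = 314 kJ/mol that is -502 kJ/mol.
Relative to high-spin t₂g³ eg¹ (0 paired), the low-spin configuration has 1 additional pair, contributing +1 × 198 = +198 kJ/mol.
Net CFSE = -502 + 198 = -304 kJ/mol.

-304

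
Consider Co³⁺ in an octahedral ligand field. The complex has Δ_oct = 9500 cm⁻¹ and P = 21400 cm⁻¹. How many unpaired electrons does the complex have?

4

Group 9 minus oxidation state +3 gives a d⁶ configuration for Co³⁺.
Here Δ_oct < P (9500 < 21400), so the high-spin state is favoured.
That gives t₂g⁴ eg².
Unpaired electrons: 4.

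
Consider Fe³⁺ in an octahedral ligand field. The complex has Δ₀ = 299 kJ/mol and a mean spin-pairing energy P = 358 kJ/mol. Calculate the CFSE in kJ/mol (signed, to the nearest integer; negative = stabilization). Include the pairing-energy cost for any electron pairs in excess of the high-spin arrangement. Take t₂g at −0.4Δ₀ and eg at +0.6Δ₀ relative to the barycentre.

Fe³⁺: group 8, so d-count = 8 − 3 = 5.
Δ₀ < P, so pairing is avoided: the ground state is high-spin.
That gives t₂g³ eg².
Orbital CFSE = 0.0Δ₀ = 0.0 × 299 = 0 kJ/mol.
High-spin has no excess pairs, so no pairing correction applies.

0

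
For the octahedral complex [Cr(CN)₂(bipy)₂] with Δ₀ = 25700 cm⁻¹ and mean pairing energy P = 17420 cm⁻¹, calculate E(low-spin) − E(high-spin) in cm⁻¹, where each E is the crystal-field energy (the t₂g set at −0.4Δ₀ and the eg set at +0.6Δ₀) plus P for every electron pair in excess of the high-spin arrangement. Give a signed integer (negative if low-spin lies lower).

-8280

Ligand charges: 2×(-1) from CN⁻ and 2×(+0) from bipy sum to -2; with overall charge +0, Cr is +2.
Cr is in group 6, so Cr²⁺ is d⁴ (6 − 2 = 4).
High-spin d⁴ fills as t₂g³ eg¹ with CFSE 3(−0.4) + 1(+0.6) = -0.6Δ₀ = -15420 cm⁻¹.
Low-spin t₂g⁴ eg⁰ gives -1.6Δ₀ = -41120 cm⁻¹, but forming 1 extra pair costs 1P = 17420 cm⁻¹, so E(LS) = -41120 + 17420 = -23700 cm⁻¹.
Thus E(LS) − E(HS) = -8280 cm⁻¹.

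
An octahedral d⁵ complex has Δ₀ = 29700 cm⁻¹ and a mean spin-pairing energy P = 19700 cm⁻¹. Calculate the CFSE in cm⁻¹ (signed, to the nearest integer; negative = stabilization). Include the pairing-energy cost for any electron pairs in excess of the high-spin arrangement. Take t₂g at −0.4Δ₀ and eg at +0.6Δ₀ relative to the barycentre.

-20000

Δ₀ > P, so pairing is preferred: the ground state is low-spin.
That gives t₂g⁵ eg⁰.
Orbital CFSE = -2.0Δ₀ = -2.0 × 29700 = -59400 cm⁻¹.
Excess pairs vs high-spin: 2 − 0 = 2; pairing cost = +39400 cm⁻¹.
Net CFSE = -59400 + 39400 = -20000 cm⁻¹.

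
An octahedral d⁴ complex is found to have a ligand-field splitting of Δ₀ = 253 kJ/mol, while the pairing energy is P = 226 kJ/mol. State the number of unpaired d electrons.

2

With Δ₀ > P the complex is low-spin.
Filling d⁴ accordingly: t2g^4 e_g^0.
Unpaired electrons: 2.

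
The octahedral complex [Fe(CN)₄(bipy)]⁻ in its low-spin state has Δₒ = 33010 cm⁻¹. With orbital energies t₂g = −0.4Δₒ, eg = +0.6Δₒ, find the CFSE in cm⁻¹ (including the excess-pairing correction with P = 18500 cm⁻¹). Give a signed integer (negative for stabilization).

-29020

Ligand charges: 4×(-1) from CN⁻ and 1×(+0) from bipy sum to -4; with overall charge -1, Fe is +3.
Fe is in group 8, so Fe³⁺ is d⁵ (8 − 3 = 5).
Configuration: t₂g⁵ eg⁰.
The orbital stabilization is -2.0Δₒ = -2.0 × 33010 = -66020 cm⁻¹.
High-spin d⁵ would be t₂g³ eg² with 0 pairs; low-spin has 2, so 2 excess pairs cost +2P = +37000 cm⁻¹.
Net CFSE = -66020 + 37000 = -29020 cm⁻¹.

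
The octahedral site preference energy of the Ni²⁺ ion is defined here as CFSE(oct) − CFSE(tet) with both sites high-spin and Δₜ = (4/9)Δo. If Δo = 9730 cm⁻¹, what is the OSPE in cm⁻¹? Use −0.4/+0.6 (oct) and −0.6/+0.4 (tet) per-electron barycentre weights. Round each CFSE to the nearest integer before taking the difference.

Ni is in group 10, so Ni²⁺ is d⁸ (10 − 2 = 8).
Octahedral (high-spin): t2g^6 e_g^2, CFSE = 6(−0.4) + 2(+0.6) = -1.2Δo = -1.2 × 9730 = -11676 cm⁻¹.
Tetrahedral e^4 t2^4 gives -0.8Δₜ = -0.8 × (4/9) × 9730 = -3460 cm⁻¹.
OSPE = -11676 − (-3460) = -8216 cm⁻¹.

-8216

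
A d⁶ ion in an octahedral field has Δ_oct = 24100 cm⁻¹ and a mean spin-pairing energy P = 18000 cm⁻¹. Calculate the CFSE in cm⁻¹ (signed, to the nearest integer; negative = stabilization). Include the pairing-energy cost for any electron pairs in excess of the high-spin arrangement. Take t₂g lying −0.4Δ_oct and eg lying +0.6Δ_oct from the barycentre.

-21840

With Δ_oct > P the complex is low-spin.
That gives t₂g⁶ eg⁰.
Orbital CFSE = -2.4Δ_oct = -2.4 × 24100 = -57840 cm⁻¹.
Excess pairs vs high-spin: 3 − 1 = 2; pairing cost = +36000 cm⁻¹.
Net CFSE = -57840 + 36000 = -21840 cm⁻¹.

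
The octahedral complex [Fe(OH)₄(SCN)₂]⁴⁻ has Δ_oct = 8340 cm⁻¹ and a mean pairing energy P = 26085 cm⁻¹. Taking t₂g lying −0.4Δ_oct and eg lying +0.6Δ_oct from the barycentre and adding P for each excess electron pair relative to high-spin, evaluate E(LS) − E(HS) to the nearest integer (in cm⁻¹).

Ligand charges: 4×(-1) from OH⁻ and 2×(-1) from SCN⁻ sum to -6; with overall charge -4, Fe is +2.
Group 8 minus oxidation state +2 gives a d⁶ configuration for Fe²⁺.
In the high-spin limit (t₂g⁴ eg²) the orbital term is -0.4Δ_oct = -3336 cm⁻¹, with no excess pairing.
For low-spin the configuration is t₂g⁶ eg⁰: orbital energy -2.4 × 8340 = -20016 cm⁻¹, and 2 additional pairs relative to high-spin add 52170 cm⁻¹, giving 32154 cm⁻¹.
The difference is 32154 − (-3336) = 35490 cm⁻¹, so high-spin lies lower.

35490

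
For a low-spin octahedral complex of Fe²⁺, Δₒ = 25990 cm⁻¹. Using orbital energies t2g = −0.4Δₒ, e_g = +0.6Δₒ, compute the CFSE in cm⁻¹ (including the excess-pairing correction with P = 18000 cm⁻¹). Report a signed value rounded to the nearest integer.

Fe sits in group 8; removing 2 electrons leaves Fe²⁺ with 8 − 2 = 6 d electrons.
The d⁶ electrons fill as t2g^6 e_g^0.
Orbital CFSE = 6(-0.4) + 0(0.6) = -2.4Δₒ = -2.4 × 25990 = -62376 cm⁻¹.
Pairing penalty: 3 pairs vs 1 in the high-spin reference → 2 extra × P = 36000 cm⁻¹.
Combining: -62376 + 36000 = -26376 cm⁻¹.

-26376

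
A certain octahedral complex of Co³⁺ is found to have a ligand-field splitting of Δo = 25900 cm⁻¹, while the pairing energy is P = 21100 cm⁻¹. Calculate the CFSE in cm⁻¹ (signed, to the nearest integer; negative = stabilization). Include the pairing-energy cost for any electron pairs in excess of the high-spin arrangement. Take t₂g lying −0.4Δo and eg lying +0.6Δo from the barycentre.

Co sits in group 9; removing 3 electrons leaves Co³⁺ with 9 − 3 = 6 d electrons.
Δo > P, so pairing is preferred: the ground state is low-spin.
Configuration: t₂g⁶ eg⁰.
Orbital CFSE = -2.4Δo = -2.4 × 25900 = -62160 cm⁻¹.
Excess pairs vs high-spin: 3 − 1 = 2; pairing cost = +42200 cm⁻¹.
Net CFSE = -62160 + 42200 = -19960 cm⁻¹.

-19960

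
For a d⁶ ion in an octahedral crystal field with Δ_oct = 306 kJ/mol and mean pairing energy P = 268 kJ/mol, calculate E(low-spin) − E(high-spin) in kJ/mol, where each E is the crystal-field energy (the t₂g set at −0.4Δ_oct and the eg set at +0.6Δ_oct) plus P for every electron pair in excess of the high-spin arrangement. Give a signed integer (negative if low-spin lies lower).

-76

In the high-spin limit (t₂g⁴ eg²) the orbital term is -0.4Δ_oct = -122 kJ/mol, with no excess pairing.
For low-spin the configuration is t₂g⁶ eg⁰: orbital energy -2.4 × 306 = -734 kJ/mol, and 2 additional pairs relative to high-spin add 536 kJ/mol, giving -198 kJ/mol.
The difference is -198 − (-122) = -76 kJ/mol, so low-spin lies lower.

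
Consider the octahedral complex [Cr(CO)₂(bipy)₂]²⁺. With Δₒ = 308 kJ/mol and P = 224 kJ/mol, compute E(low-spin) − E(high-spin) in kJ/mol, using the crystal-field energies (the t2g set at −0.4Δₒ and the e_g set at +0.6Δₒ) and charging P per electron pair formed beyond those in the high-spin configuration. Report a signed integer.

-84

Ligand charges: 2×(+0) from CO and 2×(+0) from bipy sum to +0; with overall charge +2, Cr is +2.
Cr is in group 6, so Cr²⁺ is d⁴ (6 − 2 = 4).
High-spin d⁴ fills as t2g^3 e_g^1 with CFSE 3(−0.4) + 1(+0.6) = -0.6Δₒ = -185 kJ/mol.
For low-spin the configuration is t2g^4 e_g^0: orbital energy -1.6 × 308 = -493 kJ/mol, and 1 additional pair relative to high-spin adds 224 kJ/mol, giving -269 kJ/mol.
Thus E(LS) − E(HS) = -84 kJ/mol.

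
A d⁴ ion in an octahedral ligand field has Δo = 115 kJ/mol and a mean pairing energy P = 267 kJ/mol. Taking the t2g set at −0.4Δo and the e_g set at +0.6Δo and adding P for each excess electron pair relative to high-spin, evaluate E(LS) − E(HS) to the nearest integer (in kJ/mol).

High-spin d⁴ fills as t2g^3 e_g^1 with CFSE 3(−0.4) + 1(+0.6) = -0.6Δo = -69 kJ/mol.
Low-spin t2g^4 e_g^0 gives -1.6Δo = -184 kJ/mol, but forming 1 extra pair costs 1P = 267 kJ/mol, so E(LS) = -184 + 267 = 83 kJ/mol.
Thus E(LS) − E(HS) = 152 kJ/mol.

152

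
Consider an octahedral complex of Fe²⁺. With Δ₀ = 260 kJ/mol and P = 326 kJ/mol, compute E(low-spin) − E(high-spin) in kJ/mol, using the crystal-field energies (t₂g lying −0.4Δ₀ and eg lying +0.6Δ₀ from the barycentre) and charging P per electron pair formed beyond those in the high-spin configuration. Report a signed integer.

132

Fe is in group 8, so Fe²⁺ is d⁶ (8 − 2 = 6).
In the high-spin limit (t₂g⁴ eg²) the orbital term is -0.4Δ₀ = -104 kJ/mol, with no excess pairing.
Low-spin: t₂g⁶ eg⁰, orbital CFSE = -2.4Δ₀ = -624 kJ/mol; plus 2 excess pairs × P = +652 kJ/mol; total 28 kJ/mol.
The difference is 28 − (-104) = 132 kJ/mol, so high-spin lies lower.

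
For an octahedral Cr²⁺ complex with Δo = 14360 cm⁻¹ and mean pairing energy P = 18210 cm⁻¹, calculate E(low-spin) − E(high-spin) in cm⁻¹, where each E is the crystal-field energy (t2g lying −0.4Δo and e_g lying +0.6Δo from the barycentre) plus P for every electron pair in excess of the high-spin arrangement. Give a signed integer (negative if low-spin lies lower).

3850

Cr is in group 6, so Cr²⁺ is d⁴ (6 − 2 = 4).
High-spin d⁴ fills as t2g^3 e_g^1 with CFSE 3(−0.4) + 1(+0.6) = -0.6Δo = -8616 cm⁻¹.
For low-spin the configuration is t2g^4 e_g^0: orbital energy -1.6 × 14360 = -22976 cm⁻¹, and 1 additional pair relative to high-spin adds 18210 cm⁻¹, giving -4766 cm⁻¹.
The difference is -4766 − (-8616) = 3850 cm⁻¹, so high-spin lies lower.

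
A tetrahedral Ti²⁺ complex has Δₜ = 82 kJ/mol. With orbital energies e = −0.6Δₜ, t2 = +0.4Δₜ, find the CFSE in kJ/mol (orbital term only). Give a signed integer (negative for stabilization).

Group 4 minus oxidation state +2 gives a d² configuration for Ti²⁺.
Tetrahedral splitting is small, so the complex is high-spin.
The d² electrons fill as e^2 t2^0.
CFSE(orbital) = 2×(-0.6Δₜ) + 0×(0.4Δₜ) = -1.2Δₜ; with Δₜ = 82 kJ/mol that is -98 kJ/mol.

-98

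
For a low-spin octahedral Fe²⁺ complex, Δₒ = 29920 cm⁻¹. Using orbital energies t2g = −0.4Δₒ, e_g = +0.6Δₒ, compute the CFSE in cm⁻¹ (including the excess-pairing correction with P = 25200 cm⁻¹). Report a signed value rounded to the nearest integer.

Fe sits in group 8; removing 2 electrons leaves Fe²⁺ with 8 − 2 = 6 d electrons.
The d⁶ electrons fill as t2g^6 e_g^0.
The orbital stabilization is -2.4Δₒ = -2.4 × 29920 = -71808 cm⁻¹.
High-spin d⁶ would be t2g^4 e_g^2 with 1 pair; low-spin has 3, so 2 excess pairs cost +2P = +50400 cm⁻¹.
Overall CFSE = -71808 + 50400 = -21408 cm⁻¹.

-21408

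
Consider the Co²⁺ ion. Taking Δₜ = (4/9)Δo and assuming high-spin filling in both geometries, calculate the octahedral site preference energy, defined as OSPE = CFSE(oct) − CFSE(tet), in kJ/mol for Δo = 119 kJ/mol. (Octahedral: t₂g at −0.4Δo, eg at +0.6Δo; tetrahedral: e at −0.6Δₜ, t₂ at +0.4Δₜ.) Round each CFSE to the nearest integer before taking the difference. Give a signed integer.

-32

Co²⁺: group 9, so d-count = 9 − 2 = 7.
In an octahedral site d⁷ (HS) is t2g^5 e_g^2, giving CFSE(oct) = -0.8Δo = -95 kJ/mol.
Tetrahedral e^4 t2^3 gives -1.2Δₜ = -1.2 × (4/9) × 119 = -63 kJ/mol.
Subtracting, OSPE = -95 − (-63) = -32 kJ/mol.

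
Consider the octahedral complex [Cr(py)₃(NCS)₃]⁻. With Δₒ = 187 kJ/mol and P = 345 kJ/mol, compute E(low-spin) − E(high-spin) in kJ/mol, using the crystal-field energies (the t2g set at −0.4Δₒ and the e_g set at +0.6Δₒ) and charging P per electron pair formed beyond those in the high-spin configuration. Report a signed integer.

Ligand charges: 3×(+0) from py and 3×(-1) from NCS⁻ sum to -3; with overall charge -1, Cr is +2.
Cr sits in group 6; removing 2 electrons leaves Cr²⁺ with 6 − 2 = 4 d electrons.
High-spin d⁴ fills as t2g^3 e_g^1 with CFSE 3(−0.4) + 1(+0.6) = -0.6Δₒ = -112 kJ/mol.
Low-spin: t2g^4 e_g^0, orbital CFSE = -1.6Δₒ = -299 kJ/mol; plus 1 excess pair × P = +345 kJ/mol; total 46 kJ/mol.
Thus E(LS) − E(HS) = 158 kJ/mol.

158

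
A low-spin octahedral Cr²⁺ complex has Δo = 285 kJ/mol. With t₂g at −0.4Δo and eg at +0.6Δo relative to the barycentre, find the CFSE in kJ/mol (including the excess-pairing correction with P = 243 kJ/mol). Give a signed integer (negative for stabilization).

-213

Cr sits in group 6; removing 2 electrons leaves Cr²⁺ with 6 − 2 = 4 d electrons.
The d⁴ electrons fill as t₂g⁴ eg⁰.
CFSE(orbital) = 4×(-0.4Δo) + 0×(0.6Δo) = -1.6Δo; with Δo = 285 kJ/mol that is -456 kJ/mol.
High-spin d⁴ would be t₂g³ eg¹ with 0 pairs; low-spin has 1, so 1 excess pair costs +1P = +243 kJ/mol.
Combining: -456 + 243 = -213 kJ/mol.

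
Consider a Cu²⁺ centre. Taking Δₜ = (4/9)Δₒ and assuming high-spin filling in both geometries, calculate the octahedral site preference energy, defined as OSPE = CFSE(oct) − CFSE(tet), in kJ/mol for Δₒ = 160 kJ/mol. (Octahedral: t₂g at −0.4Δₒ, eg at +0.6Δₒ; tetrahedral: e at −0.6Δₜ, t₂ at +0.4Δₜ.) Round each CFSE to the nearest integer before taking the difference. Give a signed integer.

Group 11 minus oxidation state +2 gives a d⁹ configuration for Cu²⁺.
Octahedral high-spin t₂g⁶ eg³: CFSE = -0.6 × 160 = -96 kJ/mol.
Tetrahedral e⁴ t₂⁵ gives -0.4Δₜ = -0.4 × (4/9) × 160 = -28 kJ/mol.
OSPE = CFSE(oct) − CFSE(tet) = -96 − (-28) = -68 kJ/mol.

-68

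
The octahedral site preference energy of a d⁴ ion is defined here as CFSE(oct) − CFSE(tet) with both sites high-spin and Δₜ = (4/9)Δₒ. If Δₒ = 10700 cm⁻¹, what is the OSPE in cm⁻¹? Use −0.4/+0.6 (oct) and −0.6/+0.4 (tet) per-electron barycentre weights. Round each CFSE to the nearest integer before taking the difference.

-4518

Octahedral (high-spin): t₂g³ eg¹, CFSE = 3(−0.4) + 1(+0.6) = -0.6Δₒ = -0.6 × 10700 = -6420 cm⁻¹.
In a tetrahedral site the filling is e² t₂²: CFSE(tet) = -0.4Δₜ = -0.4 × (4/9)(10700) = -1902 cm⁻¹.
OSPE = -6420 − (-1902) = -4518 cm⁻¹.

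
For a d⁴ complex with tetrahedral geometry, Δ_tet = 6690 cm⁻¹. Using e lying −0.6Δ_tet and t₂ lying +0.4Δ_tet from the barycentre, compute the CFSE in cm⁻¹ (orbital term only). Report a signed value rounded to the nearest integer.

Tetrahedral fields are weak (Δₜ ≈ 4/9 Δₒ), so electrons fill high-spin.
Configuration: e² t₂².
Orbital CFSE = 2(-0.6) + 2(0.4) = -0.4Δ_tet = -0.4 × 6690 = -2676 cm⁻¹.

-2676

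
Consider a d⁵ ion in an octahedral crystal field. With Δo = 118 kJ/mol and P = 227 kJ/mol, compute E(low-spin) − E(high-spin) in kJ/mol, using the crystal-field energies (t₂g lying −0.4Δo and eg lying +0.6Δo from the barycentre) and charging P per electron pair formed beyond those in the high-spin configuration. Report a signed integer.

218

In the high-spin limit (t₂g³ eg²) the orbital term is 0.0Δo = 0 kJ/mol, with no excess pairing.
For low-spin the configuration is t₂g⁵ eg⁰: orbital energy -2.0 × 118 = -236 kJ/mol, and 2 additional pairs relative to high-spin add 454 kJ/mol, giving 218 kJ/mol.
E(LS) − E(HS) = 218 − (0) = 218 kJ/mol.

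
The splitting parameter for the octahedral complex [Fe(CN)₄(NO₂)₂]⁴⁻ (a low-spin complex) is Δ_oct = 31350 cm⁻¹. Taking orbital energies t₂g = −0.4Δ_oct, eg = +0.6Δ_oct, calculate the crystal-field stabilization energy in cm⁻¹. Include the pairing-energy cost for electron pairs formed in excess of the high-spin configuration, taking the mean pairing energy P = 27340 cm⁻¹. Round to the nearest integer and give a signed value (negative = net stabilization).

-20560

Ligand charges: 4×(-1) from CN⁻ and 2×(-1) from NO₂⁻ sum to -6; with overall charge -4, Fe is +2.
Group 8 minus oxidation state +2 gives a d⁶ configuration for Fe²⁺.
Electron filling gives t₂g⁶ eg⁰.
Orbital CFSE = 6(-0.4) + 0(0.6) = -2.4Δ_oct = -2.4 × 31350 = -75240 cm⁻¹.
Pairing penalty: 3 pairs vs 1 in the high-spin reference → 2 extra × P = 54680 cm⁻¹.
Overall CFSE = -75240 + 54680 = -20560 cm⁻¹.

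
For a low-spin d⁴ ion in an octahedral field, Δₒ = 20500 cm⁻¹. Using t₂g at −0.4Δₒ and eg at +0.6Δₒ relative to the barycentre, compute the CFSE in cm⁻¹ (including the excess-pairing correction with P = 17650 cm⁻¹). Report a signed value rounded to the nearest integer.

-15150

The d⁴ electrons fill as t₂g⁴ eg⁰.
The orbital stabilization is -1.6Δₒ = -1.6 × 20500 = -32800 cm⁻¹.
High-spin d⁴ would be t₂g³ eg¹ with 0 pairs; low-spin has 1, so 1 excess pair costs +1P = +17650 cm⁻¹.
Net CFSE = -32800 + 17650 = -15150 cm⁻¹.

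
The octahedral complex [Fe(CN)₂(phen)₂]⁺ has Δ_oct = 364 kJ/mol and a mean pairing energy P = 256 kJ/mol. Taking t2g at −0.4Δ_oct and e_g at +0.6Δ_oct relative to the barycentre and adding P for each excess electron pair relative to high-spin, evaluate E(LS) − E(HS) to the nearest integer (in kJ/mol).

Ligand charges: 2×(-1) from CN⁻ and 2×(+0) from phen sum to -2; with overall charge +1, Fe is +3.
Fe³⁺: group 8, so d-count = 8 − 3 = 5.
In the high-spin limit (t2g^3 e_g^2) the orbital term is 0.0Δ_oct = 0 kJ/mol, with no excess pairing.
Low-spin t2g^5 e_g^0 gives -2.0Δ_oct = -728 kJ/mol, but forming 2 extra pairs costs 2P = 512 kJ/mol, so E(LS) = -728 + 512 = -216 kJ/mol.
Thus E(LS) − E(HS) = -216 kJ/mol.

-216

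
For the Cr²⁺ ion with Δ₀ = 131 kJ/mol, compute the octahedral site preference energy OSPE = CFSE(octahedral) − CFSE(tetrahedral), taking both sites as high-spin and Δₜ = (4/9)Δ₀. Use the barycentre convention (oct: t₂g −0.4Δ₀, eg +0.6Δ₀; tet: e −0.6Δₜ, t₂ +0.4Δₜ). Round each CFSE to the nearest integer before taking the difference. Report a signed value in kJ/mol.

Cr²⁺: group 6, so d-count = 6 − 2 = 4.
In an octahedral site d⁴ (HS) is t2g^3 e_g^1, giving CFSE(oct) = -0.6Δ₀ = -79 kJ/mol.
In a tetrahedral site the filling is e^2 t2^2: CFSE(tet) = -0.4Δₜ = -0.4 × (4/9)(131) = -23 kJ/mol.
OSPE = -79 − (-23) = -56 kJ/mol.

-56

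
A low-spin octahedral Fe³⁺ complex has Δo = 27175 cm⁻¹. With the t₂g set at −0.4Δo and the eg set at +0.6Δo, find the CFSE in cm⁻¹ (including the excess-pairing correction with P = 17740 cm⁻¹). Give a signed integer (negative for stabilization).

-18870

Fe sits in group 8; removing 3 electrons leaves Fe³⁺ with 8 − 3 = 5 d electrons.
Configuration: t₂g⁵ eg⁰.
Orbital CFSE = 5(-0.4) + 0(0.6) = -2.0Δo = -2.0 × 27175 = -54350 cm⁻¹.
Relative to high-spin t₂g³ eg² (0 paired), the low-spin configuration has 2 additional pairs, contributing +2 × 17740 = +35480 cm⁻¹.
Overall CFSE = -54350 + 35480 = -18870 cm⁻¹.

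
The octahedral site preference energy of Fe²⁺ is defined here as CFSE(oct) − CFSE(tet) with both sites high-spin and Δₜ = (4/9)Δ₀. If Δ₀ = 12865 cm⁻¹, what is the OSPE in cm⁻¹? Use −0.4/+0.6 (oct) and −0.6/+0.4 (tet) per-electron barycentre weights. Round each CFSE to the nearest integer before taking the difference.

-1715

Fe²⁺: group 8, so d-count = 8 − 2 = 6.
In an octahedral site d⁶ (HS) is t₂g⁴ eg², giving CFSE(oct) = -0.4Δ₀ = -5146 cm⁻¹.
Tetrahedral e³ t₂³ gives -0.6Δₜ = -0.6 × (4/9) × 12865 = -3431 cm⁻¹.
OSPE = -5146 − (-3431) = -1715 cm⁻¹.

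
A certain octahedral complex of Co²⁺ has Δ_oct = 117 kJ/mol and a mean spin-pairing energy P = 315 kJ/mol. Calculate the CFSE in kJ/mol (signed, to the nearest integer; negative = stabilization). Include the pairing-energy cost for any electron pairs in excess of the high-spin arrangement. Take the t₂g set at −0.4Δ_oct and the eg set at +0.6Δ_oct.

Co²⁺: group 9, so d-count = 9 − 2 = 7.
Here Δ_oct < P (117 < 315), so the high-spin state is favoured.
That gives t₂g⁵ eg².
Orbital CFSE = -0.8Δ_oct = -0.8 × 117 = -94 kJ/mol.
High-spin has no excess pairs, so no pairing correction applies.

-94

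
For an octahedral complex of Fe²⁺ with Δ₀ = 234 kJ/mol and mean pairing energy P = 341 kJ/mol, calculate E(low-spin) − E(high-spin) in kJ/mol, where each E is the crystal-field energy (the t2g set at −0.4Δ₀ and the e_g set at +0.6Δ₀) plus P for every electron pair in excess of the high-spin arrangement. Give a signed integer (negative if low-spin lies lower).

Fe²⁺: group 8, so d-count = 8 − 2 = 6.
High-spin: t2g^4 e_g^2, CFSE = -0.4Δ₀ = -94 kJ/mol.
Low-spin: t2g^6 e_g^0, orbital CFSE = -2.4Δ₀ = -562 kJ/mol; plus 2 excess pairs × P = +682 kJ/mol; total 120 kJ/mol.
E(LS) − E(HS) = 120 − (-94) = 214 kJ/mol.

214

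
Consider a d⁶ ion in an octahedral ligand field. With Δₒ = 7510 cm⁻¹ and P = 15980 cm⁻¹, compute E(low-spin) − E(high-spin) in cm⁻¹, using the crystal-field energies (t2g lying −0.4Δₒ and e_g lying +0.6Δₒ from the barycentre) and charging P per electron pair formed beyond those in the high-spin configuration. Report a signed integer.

16940

High-spin d⁶ fills as t2g^4 e_g^2 with CFSE 4(−0.4) + 2(+0.6) = -0.4Δₒ = -3004 cm⁻¹.
Low-spin t2g^6 e_g^0 gives -2.4Δₒ = -18024 cm⁻¹, but forming 2 extra pairs costs 2P = 31960 cm⁻¹, so E(LS) = -18024 + 31960 = 13936 cm⁻¹.
Thus E(LS) − E(HS) = 16940 cm⁻¹.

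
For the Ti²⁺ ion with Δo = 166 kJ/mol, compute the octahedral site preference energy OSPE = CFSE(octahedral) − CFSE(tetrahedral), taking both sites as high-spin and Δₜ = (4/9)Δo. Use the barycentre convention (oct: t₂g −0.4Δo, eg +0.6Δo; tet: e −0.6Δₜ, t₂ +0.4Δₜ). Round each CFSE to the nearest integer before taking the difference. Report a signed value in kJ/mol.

-44

Ti is in group 4, so Ti²⁺ is d² (4 − 2 = 2).
Octahedral high-spin t₂g² eg⁰: CFSE = -0.8 × 166 = -133 kJ/mol.
Tetrahedral e² t₂⁰ gives -1.2Δₜ = -1.2 × (4/9) × 166 = -89 kJ/mol.
Subtracting, OSPE = -133 − (-89) = -44 kJ/mol.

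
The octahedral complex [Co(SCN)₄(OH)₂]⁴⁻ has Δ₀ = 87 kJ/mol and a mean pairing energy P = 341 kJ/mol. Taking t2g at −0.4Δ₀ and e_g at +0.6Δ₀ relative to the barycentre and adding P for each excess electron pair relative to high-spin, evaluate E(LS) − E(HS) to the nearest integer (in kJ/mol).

Ligand charges: 4×(-1) from SCN⁻ and 2×(-1) from OH⁻ sum to -6; with overall charge -4, Co is +2.
Co²⁺: group 9, so d-count = 9 − 2 = 7.
High-spin: t2g^5 e_g^2, CFSE = -0.8Δ₀ = -70 kJ/mol.
Low-spin: t2g^6 e_g^1, orbital CFSE = -1.8Δ₀ = -157 kJ/mol; plus 1 excess pair × P = +341 kJ/mol; total 184 kJ/mol.
E(LS) − E(HS) = 184 − (-70) = 254 kJ/mol.

254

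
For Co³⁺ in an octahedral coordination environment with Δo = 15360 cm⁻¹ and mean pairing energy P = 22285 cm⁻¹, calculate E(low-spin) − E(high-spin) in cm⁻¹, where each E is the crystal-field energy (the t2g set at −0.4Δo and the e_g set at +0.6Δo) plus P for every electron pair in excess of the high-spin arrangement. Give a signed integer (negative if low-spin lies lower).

13850

Co³⁺: group 9, so d-count = 9 − 3 = 6.
High-spin: t2g^4 e_g^2, CFSE = -0.4Δo = -6144 cm⁻¹.
Low-spin: t2g^6 e_g^0, orbital CFSE = -2.4Δo = -36864 cm⁻¹; plus 2 excess pairs × P = +44570 cm⁻¹; total 7706 cm⁻¹.
The difference is 7706 − (-6144) = 13850 cm⁻¹, so high-spin lies lower.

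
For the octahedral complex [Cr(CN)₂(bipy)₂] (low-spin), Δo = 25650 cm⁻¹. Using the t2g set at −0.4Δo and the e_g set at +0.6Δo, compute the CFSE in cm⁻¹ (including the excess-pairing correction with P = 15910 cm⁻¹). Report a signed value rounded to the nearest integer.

Ligand charges: 2×(-1) from CN⁻ and 2×(+0) from bipy sum to -2; with overall charge +0, Cr is +2.
Cr is in group 6, so Cr²⁺ is d⁴ (6 − 2 = 4).
The d⁴ electrons fill as t2g^4 e_g^0.
The orbital stabilization is -1.6Δo = -1.6 × 25650 = -41040 cm⁻¹.
Pairing penalty: 1 pair vs 0 in the high-spin reference → 1 extra × P = 15910 cm⁻¹.
Combining: -41040 + 15910 = -25130 cm⁻¹.

-25130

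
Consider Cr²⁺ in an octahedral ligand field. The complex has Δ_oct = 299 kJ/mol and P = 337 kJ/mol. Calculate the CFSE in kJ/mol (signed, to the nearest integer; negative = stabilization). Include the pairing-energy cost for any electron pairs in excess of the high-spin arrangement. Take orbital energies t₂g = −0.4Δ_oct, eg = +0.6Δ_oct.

-179

Cr sits in group 6; removing 2 electrons leaves Cr²⁺ with 6 − 2 = 4 d electrons.
With Δ_oct < P the complex is high-spin.
Configuration: t₂g³ eg¹.
Orbital CFSE = -0.6Δ_oct = -0.6 × 299 = -179 kJ/mol.
High-spin has no excess pairs, so no pairing correction applies.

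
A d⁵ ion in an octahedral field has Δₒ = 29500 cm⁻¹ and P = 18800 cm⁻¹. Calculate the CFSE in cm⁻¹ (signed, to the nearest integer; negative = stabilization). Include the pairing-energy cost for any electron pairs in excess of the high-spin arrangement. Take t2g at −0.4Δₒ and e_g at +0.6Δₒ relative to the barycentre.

-21400

Since Δₒ = 29500 cm⁻¹ > P = 18800 cm⁻¹, the complex adopts the low-spin configuration.
That gives t2g^5 e_g^0.
Orbital CFSE = -2.0Δₒ = -2.0 × 29500 = -59000 cm⁻¹.
Excess pairs vs high-spin: 2 − 0 = 2; pairing cost = +37600 cm⁻¹.
Net CFSE = -59000 + 37600 = -21400 cm⁻¹.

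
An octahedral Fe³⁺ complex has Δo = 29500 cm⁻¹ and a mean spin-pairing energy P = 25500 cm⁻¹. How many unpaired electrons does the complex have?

1

Fe sits in group 8; removing 3 electrons leaves Fe³⁺ with 8 − 3 = 5 d electrons.
Δo > P, so pairing is preferred: the ground state is low-spin.
Configuration: t2g^5 e_g^0.
Unpaired electrons: 1.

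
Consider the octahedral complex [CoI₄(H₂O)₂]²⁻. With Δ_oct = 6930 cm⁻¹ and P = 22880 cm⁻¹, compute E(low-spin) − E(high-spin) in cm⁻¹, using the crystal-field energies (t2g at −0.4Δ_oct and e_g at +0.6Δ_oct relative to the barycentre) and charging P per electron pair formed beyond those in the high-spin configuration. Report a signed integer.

Ligand charges: 4×(-1) from I⁻ and 2×(+0) from H₂O sum to -4; with overall charge -2, Co is +2.
Co sits in group 9; removing 2 electrons leaves Co²⁺ with 9 − 2 = 7 d electrons.
High-spin: t2g^5 e_g^2, CFSE = -0.8Δ_oct = -5544 cm⁻¹.
Low-spin t2g^6 e_g^1 gives -1.8Δ_oct = -12474 cm⁻¹, but forming 1 extra pair costs 1P = 22880 cm⁻¹, so E(LS) = -12474 + 22880 = 10406 cm⁻¹.
Thus E(LS) − E(HS) = 15950 cm⁻¹.

15950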